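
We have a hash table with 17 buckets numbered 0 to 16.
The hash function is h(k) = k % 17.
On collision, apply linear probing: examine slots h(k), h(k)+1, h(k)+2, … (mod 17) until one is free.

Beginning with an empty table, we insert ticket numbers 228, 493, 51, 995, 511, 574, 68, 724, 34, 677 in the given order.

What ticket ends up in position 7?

228

228: h=7 → slot 7
493: h=0 → slot 0
51: h=0, probe 0,1 → slot 1
995: h=9 → slot 9
511: h=1, probe 1,2 → slot 2
574: h=13 → slot 13
68: h=0, probe 0,1,2,3 → slot 3
724: h=10 → slot 10
34: h=0, probe 0,1,2,3,4 → slot 4
677: h=14 → slot 14
Table: [493, 51, 511, 68, 34, ., ., 228, ., 995, 724, ., ., 574, 677, ., .]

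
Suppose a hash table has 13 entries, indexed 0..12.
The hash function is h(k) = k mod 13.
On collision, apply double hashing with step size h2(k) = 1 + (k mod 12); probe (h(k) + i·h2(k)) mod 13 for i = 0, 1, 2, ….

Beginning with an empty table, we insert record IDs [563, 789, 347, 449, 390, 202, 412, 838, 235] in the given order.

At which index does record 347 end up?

8

Insert 563: h=4, slot 4 empty → index 4.
Insert 789: h=9, slot 9 empty → index 9.
Insert 347: h=9, h2=12, slot 9 occupied → index 8.
Insert 449: h=7, slot 7 empty → index 7.
Insert 390: h=0, slot 0 empty → index 0.
Insert 202: h=7, h2=11, slot 7 occupied → index 5.
Insert 412: h=9, h2=5, slot 9 occupied → index 1.
Insert 838: h=6, slot 6 empty → index 6.
Insert 235: h=1, h2=8, slots 1,9,4 occupied → index 12.
Table: [390, 412, ., ., 563, 202, 838, 449, 347, 789, ., ., 235]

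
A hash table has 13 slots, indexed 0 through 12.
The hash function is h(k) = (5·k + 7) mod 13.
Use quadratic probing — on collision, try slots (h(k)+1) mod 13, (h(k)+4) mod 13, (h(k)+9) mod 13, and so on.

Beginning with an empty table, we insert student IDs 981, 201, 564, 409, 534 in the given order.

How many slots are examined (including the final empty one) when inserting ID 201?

2

981: h=11 -> slot 11
201: h=11, probe 11,12 -> slot 12
564: h=6 -> slot 6
409: h=11, probe 11,12,2 -> slot 2
534: h=12, probe 12,0 -> slot 0
Table: [534, ∅, 409, ∅, ∅, ∅, 564, ∅, ∅, ∅, ∅, 981, 201]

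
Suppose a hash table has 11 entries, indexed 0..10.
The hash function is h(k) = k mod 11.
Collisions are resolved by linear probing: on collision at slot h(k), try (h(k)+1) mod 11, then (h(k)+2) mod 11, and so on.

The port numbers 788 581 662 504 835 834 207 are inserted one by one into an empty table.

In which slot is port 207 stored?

788: h=7 -> slot 7
581: h=9 -> slot 9
662: h=2 -> slot 2
504: h=9, probe 9,10 -> slot 10
835: h=10, probe 10,0 -> slot 0
834: h=9, probe 9,10,0,1 -> slot 1
207: h=9, probe 9,10,0,1,2,3 -> slot 3
Table: [835, 834, 662, 207, ., ., ., 788, ., 581, 504]

3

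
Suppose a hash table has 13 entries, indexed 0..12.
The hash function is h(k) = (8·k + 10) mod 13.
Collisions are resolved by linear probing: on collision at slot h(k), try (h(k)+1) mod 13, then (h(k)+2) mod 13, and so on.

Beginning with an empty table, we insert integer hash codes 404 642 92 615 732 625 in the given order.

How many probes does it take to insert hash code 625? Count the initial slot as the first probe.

404 hashes to 5; slot 5 is free => place at 5.
642 hashes to 11; slot 11 is free => place at 11.
92 hashes to 5; 5 taken => place at 6.
615 hashes to 3; slot 3 is free => place at 3.
732 hashes to 3; 3 taken => place at 4.
625 hashes to 5; 5,6 taken => place at 7.
Table: [-, -, -, 615, 732, 404, 92, 625, -, -, -, 642, -]

3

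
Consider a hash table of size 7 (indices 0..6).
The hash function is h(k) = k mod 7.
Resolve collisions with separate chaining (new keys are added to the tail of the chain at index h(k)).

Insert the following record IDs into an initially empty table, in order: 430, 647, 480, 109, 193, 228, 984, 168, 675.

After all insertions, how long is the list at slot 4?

5

Insert 430: h=3, bucket 3 empty → new chain.
Insert 647: h=3, bucket 3 nonempty → append to chain.
Insert 480: h=4, bucket 4 empty → new chain.
Insert 109: h=4, bucket 4 nonempty → append to chain.
Insert 193: h=4, bucket 4 nonempty → append to chain.
Insert 228: h=4, bucket 4 nonempty → append to chain.
Insert 984: h=4, bucket 4 nonempty → append to chain.
Insert 168: h=0, bucket 0 empty → new chain.
Insert 675: h=3, bucket 3 nonempty → append to chain.
Final buckets:
0: 168
1: .
2: .
3: 430 -> 647 -> 675
4: 480 -> 109 -> 193 -> 228 -> 984
5: .
6: .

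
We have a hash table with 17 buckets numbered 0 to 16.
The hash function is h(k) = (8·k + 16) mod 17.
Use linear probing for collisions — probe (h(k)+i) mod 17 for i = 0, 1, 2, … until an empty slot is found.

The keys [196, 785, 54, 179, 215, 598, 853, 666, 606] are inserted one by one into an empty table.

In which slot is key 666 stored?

10

Insert 196: h=3, slot 3 empty → index 3.
Insert 785: h=6, slot 6 empty → index 6.
Insert 54: h=6, slot 6 occupied → index 7.
Insert 179: h=3, slot 3 occupied → index 4.
Insert 215: h=2, slot 2 empty → index 2.
Insert 598: h=6, slots 6,7 occupied → index 8.
Insert 853: h=6, slots 6,7,8 occupied → index 9.
Insert 666: h=6, slots 6,7,8,9 occupied → index 10.
Insert 606: h=2, slots 2,3,4 occupied → index 5.
Table: [., ., 215, 196, 179, 606, 785, 54, 598, 853, 666, ., ., ., ., ., .]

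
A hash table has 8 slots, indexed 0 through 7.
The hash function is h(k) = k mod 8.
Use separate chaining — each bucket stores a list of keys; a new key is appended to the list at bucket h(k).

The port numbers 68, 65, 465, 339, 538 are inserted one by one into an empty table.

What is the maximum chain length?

Insert 68: h=4, bucket 4 empty -> new chain.
Insert 65: h=1, bucket 1 empty -> new chain.
Insert 465: h=1, bucket 1 nonempty -> append to chain.
Insert 339: h=3, bucket 3 empty -> new chain.
Insert 538: h=2, bucket 2 empty -> new chain.
Final buckets:
0: .
1: 65 -> 465
2: 538
3: 339
4: 68
5: .
6: .
7: .

2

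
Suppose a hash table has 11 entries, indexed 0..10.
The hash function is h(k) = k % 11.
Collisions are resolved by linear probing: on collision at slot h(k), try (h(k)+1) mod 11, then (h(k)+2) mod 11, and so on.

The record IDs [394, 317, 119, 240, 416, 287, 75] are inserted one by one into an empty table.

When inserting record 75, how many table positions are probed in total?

7

394 hashes to 9; slot 9 is free → place at 9.
317 hashes to 9; 9 taken → place at 10.
119 hashes to 9; 9,10 taken → place at 0.
240 hashes to 9; 9,10,0 taken → place at 1.
416 hashes to 9; 9,10,0,1 taken → place at 2.
287 hashes to 1; 1,2 taken → place at 3.
75 hashes to 9; 9,10,0,1,2,3 taken → place at 4.
Table: [119, 240, 416, 287, 75, —, —, —, —, 394, 317]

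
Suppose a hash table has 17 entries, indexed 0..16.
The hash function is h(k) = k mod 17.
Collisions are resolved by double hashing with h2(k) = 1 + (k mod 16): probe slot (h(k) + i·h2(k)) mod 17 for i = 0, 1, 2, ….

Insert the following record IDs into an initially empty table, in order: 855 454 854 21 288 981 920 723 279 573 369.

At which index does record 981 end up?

1

Insert 855: h=5, slot 5 empty → index 5.
Insert 454: h=12, slot 12 empty → index 12.
Insert 854: h=4, slot 4 empty → index 4.
Insert 21: h=4, h2=6, slot 4 occupied → index 10.
Insert 288: h=16, slot 16 empty → index 16.
Insert 981: h=12, h2=6, slot 12 occupied → index 1.
Insert 920: h=2, slot 2 empty → index 2.
Insert 723: h=9, slot 9 empty → index 9.
Insert 279: h=7, slot 7 empty → index 7.
Insert 573: h=12, h2=14, slots 12,9 occupied → index 6.
Insert 369: h=12, h2=2, slot 12 occupied → index 14.
Table: [., 981, 920, ., 854, 855, 573, 279, ., 723, 21, ., 454, ., 369, ., 288]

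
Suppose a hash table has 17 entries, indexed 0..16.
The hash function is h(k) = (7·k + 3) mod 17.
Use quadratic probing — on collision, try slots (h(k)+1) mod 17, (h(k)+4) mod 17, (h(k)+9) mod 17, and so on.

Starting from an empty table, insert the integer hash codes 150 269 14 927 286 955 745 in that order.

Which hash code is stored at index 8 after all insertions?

286

150 hashes to 16; slot 16 is free -> place at 16.
269 hashes to 16; 16 taken -> place at 0.
14 hashes to 16; 16,0 taken -> place at 3.
927 hashes to 15; slot 15 is free -> place at 15.
286 hashes to 16; 16,0,3 taken -> place at 8.
955 hashes to 7; slot 7 is free -> place at 7.
745 hashes to 16; 16,0,3,8,15,7 taken -> place at 1.
Table: [269, 745, ., 14, ., ., ., 955, 286, ., ., ., ., ., ., 927, 150]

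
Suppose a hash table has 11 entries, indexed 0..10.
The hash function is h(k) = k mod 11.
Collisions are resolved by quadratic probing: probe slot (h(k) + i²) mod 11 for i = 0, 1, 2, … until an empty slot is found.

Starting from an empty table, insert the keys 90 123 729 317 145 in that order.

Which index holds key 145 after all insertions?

6

90: h=2 => slot 2
123: h=2, probe 2,3 => slot 3
729: h=3, probe 3,4 => slot 4
317: h=9 => slot 9
145: h=2, probe 2,3,6 => slot 6
Table: [., ., 90, 123, 729, ., 145, ., ., 317, .]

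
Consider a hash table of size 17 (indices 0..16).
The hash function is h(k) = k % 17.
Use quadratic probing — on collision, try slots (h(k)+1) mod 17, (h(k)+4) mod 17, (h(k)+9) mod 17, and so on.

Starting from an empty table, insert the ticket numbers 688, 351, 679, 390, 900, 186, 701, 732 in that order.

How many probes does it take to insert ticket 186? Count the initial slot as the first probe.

688: h=8 => slot 8
351: h=11 => slot 11
679: h=16 => slot 16
390: h=16, probe 16,0 => slot 0
900: h=16, probe 16,0,3 => slot 3
186: h=16, probe 16,0,3,8,15 => slot 15
701: h=4 => slot 4
732: h=1 => slot 1
Table: [390, 732, -, 900, 701, -, -, -, 688, -, -, 351, -, -, -, 186, 679]

5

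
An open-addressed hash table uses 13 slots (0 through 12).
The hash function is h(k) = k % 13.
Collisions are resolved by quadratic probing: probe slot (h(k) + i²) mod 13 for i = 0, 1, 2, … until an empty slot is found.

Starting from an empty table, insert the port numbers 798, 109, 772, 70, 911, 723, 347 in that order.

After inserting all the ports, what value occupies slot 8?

723

Insert 798: h=5, slot 5 empty → index 5.
Insert 109: h=5, slot 5 occupied → index 6.
Insert 772: h=5, slots 5,6 occupied → index 9.
Insert 70: h=5, slots 5,6,9 occupied → index 1.
Insert 911: h=1, slot 1 occupied → index 2.
Insert 723: h=8, slot 8 empty → index 8.
Insert 347: h=9, slot 9 occupied → index 10.
Table: [-, 70, 911, -, -, 798, 109, -, 723, 772, 347, -, -]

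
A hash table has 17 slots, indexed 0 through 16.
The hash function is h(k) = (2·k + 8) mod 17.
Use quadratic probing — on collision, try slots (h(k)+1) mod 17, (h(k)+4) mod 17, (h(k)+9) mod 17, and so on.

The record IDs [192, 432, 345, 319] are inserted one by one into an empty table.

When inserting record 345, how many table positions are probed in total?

192: h=1 -> slot 1
432: h=5 -> slot 5
345: h=1, probe 1,2 -> slot 2
319: h=0 -> slot 0
Table: [319, 192, 345, —, —, 432, —, —, —, —, —, —, —, —, —, —, —]

2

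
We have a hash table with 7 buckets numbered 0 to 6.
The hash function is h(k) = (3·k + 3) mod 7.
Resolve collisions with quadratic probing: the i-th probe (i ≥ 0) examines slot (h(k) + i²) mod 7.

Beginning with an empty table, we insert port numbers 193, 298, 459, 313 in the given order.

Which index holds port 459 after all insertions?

193: h=1 → slot 1
298: h=1, probe 1,2 → slot 2
459: h=1, probe 1,2,5 → slot 5
313: h=4 → slot 4
Table: [—, 193, 298, —, 313, 459, —]

5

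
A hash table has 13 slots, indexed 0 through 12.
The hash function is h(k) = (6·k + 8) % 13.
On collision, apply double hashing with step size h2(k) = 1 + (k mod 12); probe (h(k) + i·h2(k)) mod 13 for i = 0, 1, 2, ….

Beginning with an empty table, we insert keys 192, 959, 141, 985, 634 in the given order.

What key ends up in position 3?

192: h=3 => slot 3
959: h=3, h2=12, probe 3,2 => slot 2
141: h=9 => slot 9
985: h=3, h2=2, probe 3,5 => slot 5
634: h=3, h2=11, probe 3,1 => slot 1
Table: [—, 634, 959, 192, —, 985, —, —, —, 141, —, —, —]

192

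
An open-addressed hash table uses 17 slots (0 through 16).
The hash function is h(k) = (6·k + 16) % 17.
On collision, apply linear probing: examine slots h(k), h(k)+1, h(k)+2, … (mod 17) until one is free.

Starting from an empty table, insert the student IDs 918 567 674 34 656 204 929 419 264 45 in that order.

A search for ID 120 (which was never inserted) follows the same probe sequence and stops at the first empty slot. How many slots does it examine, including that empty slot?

2

Insert 918: h=16, slot 16 empty => index 16.
Insert 567: h=1, slot 1 empty => index 1.
Insert 674: h=14, slot 14 empty => index 14.
Insert 34: h=16, slot 16 occupied => index 0.
Insert 656: h=8, slot 8 empty => index 8.
Insert 204: h=16, slots 16,0,1 occupied => index 2.
Insert 929: h=14, slot 14 occupied => index 15.
Insert 419: h=14, slots 14,15,16,0,1,2 occupied => index 3.
Insert 264: h=2, slots 2,3 occupied => index 4.
Insert 45: h=14, slots 14,15,16,0,1,2,3,4 occupied => index 5.
Table: [34, 567, 204, 419, 264, 45, ∅, ∅, 656, ∅, ∅, ∅, ∅, ∅, 674, 929, 918]
Lookup 120: h=5, probe 5,6 → slot 6 empty, not found.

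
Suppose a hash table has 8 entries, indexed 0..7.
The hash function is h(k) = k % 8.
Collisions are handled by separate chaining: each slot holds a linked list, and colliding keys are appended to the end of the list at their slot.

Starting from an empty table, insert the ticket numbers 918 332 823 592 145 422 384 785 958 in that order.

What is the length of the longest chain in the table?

3

918 -> bucket 6
332 -> bucket 4
823 -> bucket 7
592 -> bucket 0
145 -> bucket 1
422 -> bucket 6 (collision)
384 -> bucket 0 (collision)
785 -> bucket 1 (collision)
958 -> bucket 6 (collision)
Final buckets:
0: 592 -> 384
1: 145 -> 785
2: -
3: -
4: 332
5: -
6: 918 -> 422 -> 958
7: 823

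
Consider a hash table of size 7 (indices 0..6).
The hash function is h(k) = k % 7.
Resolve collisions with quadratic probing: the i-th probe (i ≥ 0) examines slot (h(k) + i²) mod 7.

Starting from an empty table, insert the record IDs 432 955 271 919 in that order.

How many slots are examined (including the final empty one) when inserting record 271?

2

Insert 432: h=5, slot 5 empty => index 5.
Insert 955: h=3, slot 3 empty => index 3.
Insert 271: h=5, slot 5 occupied => index 6.
Insert 919: h=2, slot 2 empty => index 2.
Table: [_, _, 919, 955, _, 432, 271]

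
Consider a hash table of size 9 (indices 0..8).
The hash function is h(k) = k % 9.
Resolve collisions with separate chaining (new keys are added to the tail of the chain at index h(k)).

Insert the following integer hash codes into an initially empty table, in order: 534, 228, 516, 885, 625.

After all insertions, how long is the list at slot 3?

534 → bucket 3
228 → bucket 3 (collision)
516 → bucket 3 (collision)
885 → bucket 3 (collision)
625 → bucket 4
Final buckets:
0: _
1: _
2: _
3: 534 -> 228 -> 516 -> 885
4: 625
5: _
6: _
7: _
8: _

4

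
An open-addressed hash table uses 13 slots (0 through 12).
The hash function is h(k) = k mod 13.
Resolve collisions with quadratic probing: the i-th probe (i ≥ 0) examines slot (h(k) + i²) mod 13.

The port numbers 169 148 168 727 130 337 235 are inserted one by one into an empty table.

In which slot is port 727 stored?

3

169: h=0 => slot 0
148: h=5 => slot 5
168: h=12 => slot 12
727: h=12, probe 12,0,3 => slot 3
130: h=0, probe 0,1 => slot 1
337: h=12, probe 12,0,3,8 => slot 8
235: h=1, probe 1,2 => slot 2
Table: [169, 130, 235, 727, -, 148, -, -, 337, -, -, -, 168]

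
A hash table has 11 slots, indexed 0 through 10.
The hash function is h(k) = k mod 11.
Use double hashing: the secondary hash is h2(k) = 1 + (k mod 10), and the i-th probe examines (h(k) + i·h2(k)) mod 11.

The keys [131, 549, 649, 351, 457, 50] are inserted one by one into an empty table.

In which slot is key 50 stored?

7

Insert 131: h=10, slot 10 empty → index 10.
Insert 549: h=10, h2=10, slot 10 occupied → index 9.
Insert 649: h=0, slot 0 empty → index 0.
Insert 351: h=10, h2=2, slot 10 occupied → index 1.
Insert 457: h=6, slot 6 empty → index 6.
Insert 50: h=6, h2=1, slot 6 occupied → index 7.
Table: [649, 351, ., ., ., ., 457, 50, ., 549, 131]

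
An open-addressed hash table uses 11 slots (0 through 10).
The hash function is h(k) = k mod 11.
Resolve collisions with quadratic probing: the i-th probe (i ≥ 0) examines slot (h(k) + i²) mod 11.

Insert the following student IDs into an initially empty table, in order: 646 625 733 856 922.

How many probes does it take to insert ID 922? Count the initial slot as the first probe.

3

646 hashes to 8; slot 8 is free → place at 8.
625 hashes to 9; slot 9 is free → place at 9.
733 hashes to 7; slot 7 is free → place at 7.
856 hashes to 9; 9 taken → place at 10.
922 hashes to 9; 9,10 taken → place at 2.
Table: [., ., 922, ., ., ., ., 733, 646, 625, 856]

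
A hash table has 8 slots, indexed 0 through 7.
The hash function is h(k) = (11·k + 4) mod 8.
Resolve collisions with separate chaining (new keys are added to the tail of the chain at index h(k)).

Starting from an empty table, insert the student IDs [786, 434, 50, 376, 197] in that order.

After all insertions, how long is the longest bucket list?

Insert 786: h=2, bucket 2 empty -> new chain.
Insert 434: h=2, bucket 2 nonempty -> append to chain.
Insert 50: h=2, bucket 2 nonempty -> append to chain.
Insert 376: h=4, bucket 4 empty -> new chain.
Insert 197: h=3, bucket 3 empty -> new chain.
Final buckets:
0: .
1: .
2: 786 -> 434 -> 50
3: 197
4: 376
5: .
6: .
7: .

3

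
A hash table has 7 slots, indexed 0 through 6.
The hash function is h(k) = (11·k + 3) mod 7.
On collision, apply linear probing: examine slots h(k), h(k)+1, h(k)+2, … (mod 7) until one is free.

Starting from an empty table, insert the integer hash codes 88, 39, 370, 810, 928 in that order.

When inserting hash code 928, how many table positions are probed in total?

88 hashes to 5; slot 5 is free -> place at 5.
39 hashes to 5; 5 taken -> place at 6.
370 hashes to 6; 6 taken -> place at 0.
810 hashes to 2; slot 2 is free -> place at 2.
928 hashes to 5; 5,6,0 taken -> place at 1.
Table: [370, 928, 810, -, -, 88, 39]

4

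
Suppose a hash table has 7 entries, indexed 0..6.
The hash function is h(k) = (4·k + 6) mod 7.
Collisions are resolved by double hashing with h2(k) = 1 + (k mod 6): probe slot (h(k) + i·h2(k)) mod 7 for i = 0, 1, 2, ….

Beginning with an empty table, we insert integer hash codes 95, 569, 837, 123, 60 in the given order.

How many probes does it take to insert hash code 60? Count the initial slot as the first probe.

95 hashes to 1; slot 1 is free -> place at 1.
569 hashes to 0; slot 0 is free -> place at 0.
837 hashes to 1, h2=4; 1 taken -> place at 5.
123 hashes to 1, h2=4; 1,5 taken -> place at 2.
60 hashes to 1, h2=1; 1,2 taken -> place at 3.
Table: [569, 95, 123, 60, ∅, 837, ∅]

3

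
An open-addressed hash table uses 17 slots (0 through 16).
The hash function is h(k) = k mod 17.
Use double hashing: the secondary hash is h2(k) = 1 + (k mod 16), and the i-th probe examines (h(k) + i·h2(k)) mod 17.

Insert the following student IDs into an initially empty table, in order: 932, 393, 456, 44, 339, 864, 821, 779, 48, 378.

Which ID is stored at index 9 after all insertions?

779

932: h=14 -> slot 14
393: h=2 -> slot 2
456: h=14, h2=9, probe 14,6 -> slot 6
44: h=10 -> slot 10
339: h=16 -> slot 16
864: h=14, h2=1, probe 14,15 -> slot 15
821: h=5 -> slot 5
779: h=14, h2=12, probe 14,9 -> slot 9
48: h=14, h2=1, probe 14,15,16,0 -> slot 0
378: h=4 -> slot 4
Table: [48, -, 393, -, 378, 821, 456, -, -, 779, 44, -, -, -, 932, 864, 339]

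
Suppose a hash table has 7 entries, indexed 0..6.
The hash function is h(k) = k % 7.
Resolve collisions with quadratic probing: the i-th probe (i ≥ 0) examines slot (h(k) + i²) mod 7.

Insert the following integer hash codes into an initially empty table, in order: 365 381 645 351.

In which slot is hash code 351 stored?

365: h=1 -> slot 1
381: h=3 -> slot 3
645: h=1, probe 1,2 -> slot 2
351: h=1, probe 1,2,5 -> slot 5
Table: [., 365, 645, 381, ., 351, .]

5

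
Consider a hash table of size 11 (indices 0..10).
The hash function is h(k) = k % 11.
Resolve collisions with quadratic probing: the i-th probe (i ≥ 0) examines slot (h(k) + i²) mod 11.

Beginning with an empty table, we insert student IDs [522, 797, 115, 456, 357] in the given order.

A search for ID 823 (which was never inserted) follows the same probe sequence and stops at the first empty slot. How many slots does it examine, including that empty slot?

522: h=5 => slot 5
797: h=5, probe 5,6 => slot 6
115: h=5, probe 5,6,9 => slot 9
456: h=5, probe 5,6,9,3 => slot 3
357: h=5, probe 5,6,9,3,10 => slot 10
Table: [∅, ∅, ∅, 456, ∅, 522, 797, ∅, ∅, 115, 357]
Lookup 823: h=9, probe 9,10,2 → slot 2 empty, not found.

3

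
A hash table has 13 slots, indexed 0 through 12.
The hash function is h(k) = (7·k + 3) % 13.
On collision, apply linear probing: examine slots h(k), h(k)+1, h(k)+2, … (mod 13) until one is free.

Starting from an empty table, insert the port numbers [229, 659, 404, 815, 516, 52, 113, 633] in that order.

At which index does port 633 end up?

229 hashes to 7; slot 7 is free -> place at 7.
659 hashes to 1; slot 1 is free -> place at 1.
404 hashes to 10; slot 10 is free -> place at 10.
815 hashes to 1; 1 taken -> place at 2.
516 hashes to 1; 1,2 taken -> place at 3.
52 hashes to 3; 3 taken -> place at 4.
113 hashes to 1; 1,2,3,4 taken -> place at 5.
633 hashes to 1; 1,2,3,4,5 taken -> place at 6.
Table: [-, 659, 815, 516, 52, 113, 633, 229, -, -, 404, -, -]

6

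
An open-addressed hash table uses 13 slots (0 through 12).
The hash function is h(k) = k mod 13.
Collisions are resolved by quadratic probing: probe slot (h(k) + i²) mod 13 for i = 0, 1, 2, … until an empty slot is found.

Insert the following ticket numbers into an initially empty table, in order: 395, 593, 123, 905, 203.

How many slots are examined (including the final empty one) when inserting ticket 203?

3

Insert 395: h=5, slot 5 empty → index 5.
Insert 593: h=8, slot 8 empty → index 8.
Insert 123: h=6, slot 6 empty → index 6.
Insert 905: h=8, slot 8 occupied → index 9.
Insert 203: h=8, slots 8,9 occupied → index 12.
Table: [., ., ., ., ., 395, 123, ., 593, 905, ., ., 203]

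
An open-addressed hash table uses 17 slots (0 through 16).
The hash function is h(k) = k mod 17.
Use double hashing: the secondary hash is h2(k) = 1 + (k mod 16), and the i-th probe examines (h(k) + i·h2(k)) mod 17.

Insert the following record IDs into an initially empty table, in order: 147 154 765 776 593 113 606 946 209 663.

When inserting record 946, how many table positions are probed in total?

2

147: h=11 -> slot 11
154: h=1 -> slot 1
765: h=0 -> slot 0
776: h=11, h2=9, probe 11,3 -> slot 3
593: h=15 -> slot 15
113: h=11, h2=2, probe 11,13 -> slot 13
606: h=11, h2=15, probe 11,9 -> slot 9
946: h=11, h2=3, probe 11,14 -> slot 14
209: h=5 -> slot 5
663: h=0, h2=8, probe 0,8 -> slot 8
Table: [765, 154, ∅, 776, ∅, 209, ∅, ∅, 663, 606, ∅, 147, ∅, 113, 946, 593, ∅]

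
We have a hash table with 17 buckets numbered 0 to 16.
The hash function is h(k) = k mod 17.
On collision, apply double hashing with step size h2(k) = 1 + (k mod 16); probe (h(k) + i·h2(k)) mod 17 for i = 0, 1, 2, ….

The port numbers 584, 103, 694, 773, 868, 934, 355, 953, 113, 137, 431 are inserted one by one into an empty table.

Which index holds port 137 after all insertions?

7

584: h=6 -> slot 6
103: h=1 -> slot 1
694: h=14 -> slot 14
773: h=8 -> slot 8
868: h=1, h2=5, probe 1,6,11 -> slot 11
934: h=16 -> slot 16
355: h=15 -> slot 15
953: h=1, h2=10, probe 1,11,4 -> slot 4
113: h=11, h2=2, probe 11,13 -> slot 13
137: h=1, h2=10, probe 1,11,4,14,7 -> slot 7
431: h=6, h2=16, probe 6,5 -> slot 5
Table: [∅, 103, ∅, ∅, 953, 431, 584, 137, 773, ∅, ∅, 868, ∅, 113, 694, 355, 934]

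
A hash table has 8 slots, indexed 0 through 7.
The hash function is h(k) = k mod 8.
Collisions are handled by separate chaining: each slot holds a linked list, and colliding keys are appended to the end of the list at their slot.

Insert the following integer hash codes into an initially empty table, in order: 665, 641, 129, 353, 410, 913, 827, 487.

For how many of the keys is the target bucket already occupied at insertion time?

4

Insert 665: h=1, bucket 1 empty → new chain.
Insert 641: h=1, bucket 1 nonempty → append to chain.
Insert 129: h=1, bucket 1 nonempty → append to chain.
Insert 353: h=1, bucket 1 nonempty → append to chain.
Insert 410: h=2, bucket 2 empty → new chain.
Insert 913: h=1, bucket 1 nonempty → append to chain.
Insert 827: h=3, bucket 3 empty → new chain.
Insert 487: h=7, bucket 7 empty → new chain.
Final buckets:
0: —
1: 665 -> 641 -> 129 -> 353 -> 913
2: 410
3: 827
4: —
5: —
6: —
7: 487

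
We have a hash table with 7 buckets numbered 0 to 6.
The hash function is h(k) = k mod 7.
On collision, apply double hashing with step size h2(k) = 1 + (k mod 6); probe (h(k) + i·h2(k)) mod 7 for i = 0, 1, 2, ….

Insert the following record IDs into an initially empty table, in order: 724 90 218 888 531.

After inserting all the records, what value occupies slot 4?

Insert 724: h=3, slot 3 empty -> index 3.
Insert 90: h=6, slot 6 empty -> index 6.
Insert 218: h=1, slot 1 empty -> index 1.
Insert 888: h=6, h2=1, slot 6 occupied -> index 0.
Insert 531: h=6, h2=4, slots 6,3,0 occupied -> index 4.
Table: [888, 218, -, 724, 531, -, 90]

531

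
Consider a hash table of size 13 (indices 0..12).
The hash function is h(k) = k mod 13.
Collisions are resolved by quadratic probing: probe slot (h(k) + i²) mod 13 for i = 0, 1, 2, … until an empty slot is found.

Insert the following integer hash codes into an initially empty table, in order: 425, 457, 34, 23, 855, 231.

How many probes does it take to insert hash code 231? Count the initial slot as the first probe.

3

425: h=9 => slot 9
457: h=2 => slot 2
34: h=8 => slot 8
23: h=10 => slot 10
855: h=10, probe 10,11 => slot 11
231: h=10, probe 10,11,1 => slot 1
Table: [∅, 231, 457, ∅, ∅, ∅, ∅, ∅, 34, 425, 23, 855, ∅]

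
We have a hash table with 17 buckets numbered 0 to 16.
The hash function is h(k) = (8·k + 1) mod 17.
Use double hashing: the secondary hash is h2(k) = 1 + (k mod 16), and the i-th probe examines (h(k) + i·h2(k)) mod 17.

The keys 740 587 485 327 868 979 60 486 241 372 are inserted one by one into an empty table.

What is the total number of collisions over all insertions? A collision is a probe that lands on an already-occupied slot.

Insert 740: h=5, slot 5 empty → index 5.
Insert 587: h=5, h2=12, slot 5 occupied → index 0.
Insert 485: h=5, h2=6, slot 5 occupied → index 11.
Insert 327: h=16, slot 16 empty → index 16.
Insert 868: h=9, slot 9 empty → index 9.
Insert 979: h=13, slot 13 empty → index 13.
Insert 60: h=5, h2=13, slot 5 occupied → index 1.
Insert 486: h=13, h2=7, slot 13 occupied → index 3.
Insert 241: h=8, slot 8 empty → index 8.
Insert 372: h=2, slot 2 empty → index 2.
Table: [587, 60, 372, 486, -, 740, -, -, 241, 868, -, 485, -, 979, -, -, 327]

4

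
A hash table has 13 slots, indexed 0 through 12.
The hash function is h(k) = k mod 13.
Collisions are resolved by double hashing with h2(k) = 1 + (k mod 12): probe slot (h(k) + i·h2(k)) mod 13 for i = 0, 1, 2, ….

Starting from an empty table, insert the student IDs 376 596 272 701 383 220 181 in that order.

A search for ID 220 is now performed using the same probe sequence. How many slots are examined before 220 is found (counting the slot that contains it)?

Insert 376: h=12, slot 12 empty => index 12.
Insert 596: h=11, slot 11 empty => index 11.
Insert 272: h=12, h2=9, slot 12 occupied => index 8.
Insert 701: h=12, h2=6, slot 12 occupied => index 5.
Insert 383: h=6, slot 6 empty => index 6.
Insert 220: h=12, h2=5, slot 12 occupied => index 4.
Insert 181: h=12, h2=2, slot 12 occupied => index 1.
Table: [—, 181, —, —, 220, 701, 383, —, 272, —, —, 596, 376]
Lookup 220: h=12, h2=5, probe 12,4 → found at 4.

2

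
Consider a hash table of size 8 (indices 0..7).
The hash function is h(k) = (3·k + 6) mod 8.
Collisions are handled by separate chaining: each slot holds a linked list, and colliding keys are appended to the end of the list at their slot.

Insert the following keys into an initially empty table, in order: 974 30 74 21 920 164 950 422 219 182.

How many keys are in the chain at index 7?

1

Insert 974: h=0, bucket 0 empty → new chain.
Insert 30: h=0, bucket 0 nonempty → append to chain.
Insert 74: h=4, bucket 4 empty → new chain.
Insert 21: h=5, bucket 5 empty → new chain.
Insert 920: h=6, bucket 6 empty → new chain.
Insert 164: h=2, bucket 2 empty → new chain.
Insert 950: h=0, bucket 0 nonempty → append to chain.
Insert 422: h=0, bucket 0 nonempty → append to chain.
Insert 219: h=7, bucket 7 empty → new chain.
Insert 182: h=0, bucket 0 nonempty → append to chain.
Final buckets:
0: 974 -> 30 -> 950 -> 422 -> 182
1: .
2: 164
3: .
4: 74
5: 21
6: 920
7: 219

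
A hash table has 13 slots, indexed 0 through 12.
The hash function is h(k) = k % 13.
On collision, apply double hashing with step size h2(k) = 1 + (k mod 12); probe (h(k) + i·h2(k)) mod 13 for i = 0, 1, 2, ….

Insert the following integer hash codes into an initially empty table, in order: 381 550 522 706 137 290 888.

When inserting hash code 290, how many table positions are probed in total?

3

Insert 381: h=4, slot 4 empty -> index 4.
Insert 550: h=4, h2=11, slot 4 occupied -> index 2.
Insert 522: h=2, h2=7, slot 2 occupied -> index 9.
Insert 706: h=4, h2=11, slots 4,2 occupied -> index 0.
Insert 137: h=7, slot 7 empty -> index 7.
Insert 290: h=4, h2=3, slots 4,7 occupied -> index 10.
Insert 888: h=4, h2=1, slot 4 occupied -> index 5.
Table: [706, ., 550, ., 381, 888, ., 137, ., 522, 290, ., .]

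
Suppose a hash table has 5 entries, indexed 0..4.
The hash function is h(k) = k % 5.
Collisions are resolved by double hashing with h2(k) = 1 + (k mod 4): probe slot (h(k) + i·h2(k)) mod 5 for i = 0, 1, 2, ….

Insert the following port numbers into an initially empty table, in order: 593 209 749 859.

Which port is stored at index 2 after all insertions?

593: h=3 => slot 3
209: h=4 => slot 4
749: h=4, h2=2, probe 4,1 => slot 1
859: h=4, h2=4, probe 4,3,2 => slot 2
Table: [—, 749, 859, 593, 209]

859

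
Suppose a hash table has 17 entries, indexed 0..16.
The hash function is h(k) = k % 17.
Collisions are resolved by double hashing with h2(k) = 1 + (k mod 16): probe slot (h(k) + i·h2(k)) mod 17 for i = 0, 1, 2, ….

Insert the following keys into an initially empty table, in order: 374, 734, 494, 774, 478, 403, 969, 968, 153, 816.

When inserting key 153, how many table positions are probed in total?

Insert 374: h=0, slot 0 empty -> index 0.
Insert 734: h=3, slot 3 empty -> index 3.
Insert 494: h=1, slot 1 empty -> index 1.
Insert 774: h=9, slot 9 empty -> index 9.
Insert 478: h=2, slot 2 empty -> index 2.
Insert 403: h=12, slot 12 empty -> index 12.
Insert 969: h=0, h2=10, slot 0 occupied -> index 10.
Insert 968: h=16, slot 16 empty -> index 16.
Insert 153: h=0, h2=10, slots 0,10,3 occupied -> index 13.
Insert 816: h=0, h2=1, slots 0,1,2,3 occupied -> index 4.
Table: [374, 494, 478, 734, 816, ., ., ., ., 774, 969, ., 403, 153, ., ., 968]

4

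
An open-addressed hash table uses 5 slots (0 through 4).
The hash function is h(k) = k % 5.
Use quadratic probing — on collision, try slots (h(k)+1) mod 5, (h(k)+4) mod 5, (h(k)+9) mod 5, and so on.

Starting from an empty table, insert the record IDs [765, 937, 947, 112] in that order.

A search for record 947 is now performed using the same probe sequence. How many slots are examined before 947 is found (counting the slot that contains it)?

2

Insert 765: h=0, slot 0 empty => index 0.
Insert 937: h=2, slot 2 empty => index 2.
Insert 947: h=2, slot 2 occupied => index 3.
Insert 112: h=2, slots 2,3 occupied => index 1.
Table: [765, 112, 937, 947, ∅]
Lookup 947: h=2, probe 2,3 → found at 3.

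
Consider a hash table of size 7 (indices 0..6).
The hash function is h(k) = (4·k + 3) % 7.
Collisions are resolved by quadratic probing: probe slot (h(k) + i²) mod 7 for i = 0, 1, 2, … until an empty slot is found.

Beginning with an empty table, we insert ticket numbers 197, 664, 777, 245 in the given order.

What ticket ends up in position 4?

Insert 197: h=0, slot 0 empty => index 0.
Insert 664: h=6, slot 6 empty => index 6.
Insert 777: h=3, slot 3 empty => index 3.
Insert 245: h=3, slot 3 occupied => index 4.
Table: [197, ., ., 777, 245, ., 664]

245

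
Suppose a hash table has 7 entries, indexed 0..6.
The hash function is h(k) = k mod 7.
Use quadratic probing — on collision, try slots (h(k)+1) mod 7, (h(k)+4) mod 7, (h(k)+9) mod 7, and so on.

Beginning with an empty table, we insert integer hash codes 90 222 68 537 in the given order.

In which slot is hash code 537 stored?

90: h=6 → slot 6
222: h=5 → slot 5
68: h=5, probe 5,6,2 → slot 2
537: h=5, probe 5,6,2,0 → slot 0
Table: [537, ∅, 68, ∅, ∅, 222, 90]

0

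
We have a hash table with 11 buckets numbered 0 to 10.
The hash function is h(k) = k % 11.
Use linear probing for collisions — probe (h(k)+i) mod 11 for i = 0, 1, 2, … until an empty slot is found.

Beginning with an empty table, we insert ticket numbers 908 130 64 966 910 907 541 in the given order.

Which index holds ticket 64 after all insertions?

908 hashes to 6; slot 6 is free → place at 6.
130 hashes to 9; slot 9 is free → place at 9.
64 hashes to 9; 9 taken → place at 10.
966 hashes to 9; 9,10 taken → place at 0.
910 hashes to 8; slot 8 is free → place at 8.
907 hashes to 5; slot 5 is free → place at 5.
541 hashes to 2; slot 2 is free → place at 2.
Table: [966, ., 541, ., ., 907, 908, ., 910, 130, 64]

10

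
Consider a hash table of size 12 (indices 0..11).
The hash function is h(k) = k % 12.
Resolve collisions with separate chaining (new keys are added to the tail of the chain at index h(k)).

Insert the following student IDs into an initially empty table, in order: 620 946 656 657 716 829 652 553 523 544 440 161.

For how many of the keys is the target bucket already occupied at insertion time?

5

Insert 620: h=8, bucket 8 empty -> new chain.
Insert 946: h=10, bucket 10 empty -> new chain.
Insert 656: h=8, bucket 8 nonempty -> append to chain.
Insert 657: h=9, bucket 9 empty -> new chain.
Insert 716: h=8, bucket 8 nonempty -> append to chain.
Insert 829: h=1, bucket 1 empty -> new chain.
Insert 652: h=4, bucket 4 empty -> new chain.
Insert 553: h=1, bucket 1 nonempty -> append to chain.
Insert 523: h=7, bucket 7 empty -> new chain.
Insert 544: h=4, bucket 4 nonempty -> append to chain.
Insert 440: h=8, bucket 8 nonempty -> append to chain.
Insert 161: h=5, bucket 5 empty -> new chain.
Final buckets:
0: .
1: 829 -> 553
2: .
3: .
4: 652 -> 544
5: 161
6: .
7: 523
8: 620 -> 656 -> 716 -> 440
9: 657
10: 946
11: .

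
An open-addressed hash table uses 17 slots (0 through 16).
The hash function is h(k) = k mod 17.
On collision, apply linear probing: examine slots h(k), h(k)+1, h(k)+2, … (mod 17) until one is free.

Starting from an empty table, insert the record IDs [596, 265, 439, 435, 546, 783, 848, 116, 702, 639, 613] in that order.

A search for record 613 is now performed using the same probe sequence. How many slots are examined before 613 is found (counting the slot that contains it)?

Insert 596: h=1, slot 1 empty -> index 1.
Insert 265: h=10, slot 10 empty -> index 10.
Insert 439: h=14, slot 14 empty -> index 14.
Insert 435: h=10, slot 10 occupied -> index 11.
Insert 546: h=2, slot 2 empty -> index 2.
Insert 783: h=1, slots 1,2 occupied -> index 3.
Insert 848: h=15, slot 15 empty -> index 15.
Insert 116: h=14, slots 14,15 occupied -> index 16.
Insert 702: h=5, slot 5 empty -> index 5.
Insert 639: h=10, slots 10,11 occupied -> index 12.
Insert 613: h=1, slots 1,2,3 occupied -> index 4.
Table: [—, 596, 546, 783, 613, 702, —, —, —, —, 265, 435, 639, —, 439, 848, 116]
Lookup 613: h=1, probe 1,2,3,4 → found at 4.

4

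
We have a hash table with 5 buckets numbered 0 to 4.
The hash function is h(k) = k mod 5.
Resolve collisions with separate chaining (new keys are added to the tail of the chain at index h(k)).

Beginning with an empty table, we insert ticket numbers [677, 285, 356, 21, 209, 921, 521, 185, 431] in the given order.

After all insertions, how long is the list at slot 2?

677 -> bucket 2
285 -> bucket 0
356 -> bucket 1
21 -> bucket 1 (collision)
209 -> bucket 4
921 -> bucket 1 (collision)
521 -> bucket 1 (collision)
185 -> bucket 0 (collision)
431 -> bucket 1 (collision)
Final buckets:
0: 285 -> 185
1: 356 -> 21 -> 921 -> 521 -> 431
2: 677
3: .
4: 209

1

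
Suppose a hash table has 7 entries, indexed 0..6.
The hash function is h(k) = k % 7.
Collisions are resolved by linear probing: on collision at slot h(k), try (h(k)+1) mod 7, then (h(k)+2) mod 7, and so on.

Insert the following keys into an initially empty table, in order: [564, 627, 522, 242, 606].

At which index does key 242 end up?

564 hashes to 4; slot 4 is free => place at 4.
627 hashes to 4; 4 taken => place at 5.
522 hashes to 4; 4,5 taken => place at 6.
242 hashes to 4; 4,5,6 taken => place at 0.
606 hashes to 4; 4,5,6,0 taken => place at 1.
Table: [242, 606, ∅, ∅, 564, 627, 522]

0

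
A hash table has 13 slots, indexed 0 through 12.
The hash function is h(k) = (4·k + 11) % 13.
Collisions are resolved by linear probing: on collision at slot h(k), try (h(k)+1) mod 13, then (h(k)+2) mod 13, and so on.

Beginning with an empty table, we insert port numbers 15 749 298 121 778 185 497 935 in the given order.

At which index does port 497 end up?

11

15 hashes to 6; slot 6 is free -> place at 6.
749 hashes to 4; slot 4 is free -> place at 4.
298 hashes to 7; slot 7 is free -> place at 7.
121 hashes to 1; slot 1 is free -> place at 1.
778 hashes to 3; slot 3 is free -> place at 3.
185 hashes to 10; slot 10 is free -> place at 10.
497 hashes to 10; 10 taken -> place at 11.
935 hashes to 7; 7 taken -> place at 8.
Table: [_, 121, _, 778, 749, _, 15, 298, 935, _, 185, 497, _]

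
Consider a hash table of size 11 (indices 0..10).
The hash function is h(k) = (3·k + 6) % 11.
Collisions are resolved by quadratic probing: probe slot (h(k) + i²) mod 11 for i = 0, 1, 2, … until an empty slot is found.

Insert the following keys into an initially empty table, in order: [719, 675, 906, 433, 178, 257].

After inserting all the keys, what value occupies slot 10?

257

719 hashes to 7; slot 7 is free => place at 7.
675 hashes to 7; 7 taken => place at 8.
906 hashes to 7; 7,8 taken => place at 0.
433 hashes to 7; 7,8,0 taken => place at 5.
178 hashes to 1; slot 1 is free => place at 1.
257 hashes to 7; 7,8,0,5,1 taken => place at 10.
Table: [906, 178, -, -, -, 433, -, 719, 675, -, 257]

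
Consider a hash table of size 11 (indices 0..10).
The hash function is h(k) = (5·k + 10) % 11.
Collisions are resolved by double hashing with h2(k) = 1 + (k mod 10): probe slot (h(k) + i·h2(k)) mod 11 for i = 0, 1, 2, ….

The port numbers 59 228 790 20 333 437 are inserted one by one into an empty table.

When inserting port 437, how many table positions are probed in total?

Insert 59: h=8, slot 8 empty => index 8.
Insert 228: h=6, slot 6 empty => index 6.
Insert 790: h=0, slot 0 empty => index 0.
Insert 20: h=0, h2=1, slot 0 occupied => index 1.
Insert 333: h=3, slot 3 empty => index 3.
Insert 437: h=6, h2=8, slots 6,3,0,8 occupied => index 5.
Table: [790, 20, ., 333, ., 437, 228, ., 59, ., .]

5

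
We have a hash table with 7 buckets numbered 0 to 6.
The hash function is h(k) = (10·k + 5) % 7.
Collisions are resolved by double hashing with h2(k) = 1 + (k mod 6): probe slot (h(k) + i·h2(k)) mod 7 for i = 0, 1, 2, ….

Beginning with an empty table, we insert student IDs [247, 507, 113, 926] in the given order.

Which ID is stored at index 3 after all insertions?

926

247: h=4 → slot 4
507: h=0 → slot 0
113: h=1 → slot 1
926: h=4, h2=3, probe 4,0,3 → slot 3
Table: [507, 113, -, 926, 247, -, -]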